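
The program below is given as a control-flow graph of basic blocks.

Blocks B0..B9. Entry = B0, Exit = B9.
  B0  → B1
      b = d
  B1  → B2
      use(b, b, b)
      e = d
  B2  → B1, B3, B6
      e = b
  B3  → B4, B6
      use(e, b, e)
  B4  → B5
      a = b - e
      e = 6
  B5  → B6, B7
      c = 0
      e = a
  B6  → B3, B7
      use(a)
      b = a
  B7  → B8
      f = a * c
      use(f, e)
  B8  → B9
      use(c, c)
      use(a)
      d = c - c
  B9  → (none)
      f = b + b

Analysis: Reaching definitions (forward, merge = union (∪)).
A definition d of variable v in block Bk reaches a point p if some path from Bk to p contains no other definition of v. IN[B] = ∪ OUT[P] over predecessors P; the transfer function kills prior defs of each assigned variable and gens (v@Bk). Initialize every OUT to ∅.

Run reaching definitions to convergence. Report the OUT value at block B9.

Per-block solution:
  B0:  IN={}  OUT={b@B0}
  B1:  IN={b@B0, e@B2}  OUT={b@B0, e@B1}
  B2:  IN={b@B0, e@B1}  OUT={b@B0, e@B2}
  B3:  IN={a@B4, b@B0, b@B6, c@B5, e@B2, e@B5}  OUT={a@B4, b@B0, b@B6, c@B5, e@B2, e@B5}
  B4:  IN={a@B4, b@B0, b@B6, c@B5, e@B2, e@B5}  OUT={a@B4, b@B0, b@B6, c@B5, e@B4}
  B5:  IN={a@B4, b@B0, b@B6, c@B5, e@B4}  OUT={a@B4, b@B0, b@B6, c@B5, e@B5}
  B6:  IN={a@B4, b@B0, b@B6, c@B5, e@B2, e@B5}  OUT={a@B4, b@B6, c@B5, e@B2, e@B5}
  B7:  IN={a@B4, b@B0, b@B6, c@B5, e@B2, e@B5}  OUT={a@B4, b@B0, b@B6, c@B5, e@B2, e@B5, f@B7}
  B8:  IN={a@B4, b@B0, b@B6, c@B5, e@B2, e@B5, f@B7}  OUT={a@B4, b@B0, b@B6, c@B5, d@B8, e@B2, e@B5, f@B7}
  B9:  IN={a@B4, b@B0, b@B6, c@B5, d@B8, e@B2, e@B5, f@B7}  OUT={a@B4, b@B0, b@B6, c@B5, d@B8, e@B2, e@B5, f@B9}

Merge at B9: IN[B9] = OUT[B8] = {a@B4, b@B0, b@B6, c@B5, d@B8, e@B2, e@B5, f@B7}
Applying B9's transfer function to that IN value gives OUT[B9] (row B9 above).

Answer: {a@B4, b@B0, b@B6, c@B5, d@B8, e@B2, e@B5, f@B9}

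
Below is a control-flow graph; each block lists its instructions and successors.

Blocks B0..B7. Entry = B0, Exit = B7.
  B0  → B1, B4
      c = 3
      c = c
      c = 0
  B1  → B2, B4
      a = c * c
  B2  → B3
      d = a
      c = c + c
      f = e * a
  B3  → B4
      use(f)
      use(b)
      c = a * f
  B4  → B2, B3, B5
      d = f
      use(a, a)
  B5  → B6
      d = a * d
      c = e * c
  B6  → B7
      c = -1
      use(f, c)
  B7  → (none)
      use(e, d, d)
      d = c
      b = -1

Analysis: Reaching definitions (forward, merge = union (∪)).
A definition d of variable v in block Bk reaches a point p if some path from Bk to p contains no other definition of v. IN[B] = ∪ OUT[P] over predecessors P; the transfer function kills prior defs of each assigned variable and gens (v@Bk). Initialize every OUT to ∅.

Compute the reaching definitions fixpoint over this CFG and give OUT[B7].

Answer: {a@B1, b@B7, c@B6, d@B7, f@B2}

Trace:
Fixpoint table:
  B0:  IN={}  OUT={c@B0}
  B1:  IN={c@B0}  OUT={a@B1, c@B0}
  B2:  IN={a@B1, c@B0, c@B3, d@B4, f@B2}  OUT={a@B1, c@B2, d@B2, f@B2}
  B3:  IN={a@B1, c@B0, c@B2, c@B3, d@B2, d@B4, f@B2}  OUT={a@B1, c@B3, d@B2, d@B4, f@B2}
  B4:  IN={a@B1, c@B0, c@B3, d@B2, d@B4, f@B2}  OUT={a@B1, c@B0, c@B3, d@B4, f@B2}
  B5:  IN={a@B1, c@B0, c@B3, d@B4, f@B2}  OUT={a@B1, c@B5, d@B5, f@B2}
  B6:  IN={a@B1, c@B5, d@B5, f@B2}  OUT={a@B1, c@B6, d@B5, f@B2}
  B7:  IN={a@B1, c@B6, d@B5, f@B2}  OUT={a@B1, b@B7, c@B6, d@B7, f@B2}

Merge at B7: IN[B7] = OUT[B6] = {a@B1, c@B6, d@B5, f@B2}
Applying B7's transfer function to that IN value gives OUT[B7] (row B7 above).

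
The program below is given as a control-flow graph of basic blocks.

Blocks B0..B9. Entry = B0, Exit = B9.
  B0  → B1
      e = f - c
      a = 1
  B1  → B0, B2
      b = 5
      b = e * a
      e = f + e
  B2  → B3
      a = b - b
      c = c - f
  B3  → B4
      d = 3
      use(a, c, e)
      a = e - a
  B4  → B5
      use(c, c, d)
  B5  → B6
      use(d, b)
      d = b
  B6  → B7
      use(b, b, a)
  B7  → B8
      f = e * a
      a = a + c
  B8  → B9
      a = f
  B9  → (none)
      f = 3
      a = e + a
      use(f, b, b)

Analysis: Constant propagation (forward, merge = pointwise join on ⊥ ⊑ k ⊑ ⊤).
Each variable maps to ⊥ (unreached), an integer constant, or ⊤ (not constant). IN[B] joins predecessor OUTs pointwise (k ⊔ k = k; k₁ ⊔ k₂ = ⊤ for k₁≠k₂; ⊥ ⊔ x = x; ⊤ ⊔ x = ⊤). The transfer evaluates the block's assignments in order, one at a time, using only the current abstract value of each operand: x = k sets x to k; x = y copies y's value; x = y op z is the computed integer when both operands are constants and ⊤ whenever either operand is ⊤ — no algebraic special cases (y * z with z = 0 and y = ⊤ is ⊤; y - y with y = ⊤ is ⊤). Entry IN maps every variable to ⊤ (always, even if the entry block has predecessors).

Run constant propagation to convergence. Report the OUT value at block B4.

Per-block solution:
  B0:   IN=(all ⊤)   OUT={a:1; rest ⊤}
  B1:   IN={a:1; rest ⊤}   OUT={a:1; rest ⊤}
  B2:   IN={a:1; rest ⊤}   OUT=(all ⊤)
  B3:   IN=(all ⊤)   OUT={d:3; rest ⊤}
  B4:   IN={d:3; rest ⊤}   OUT={d:3; rest ⊤}
  B5:   IN={d:3; rest ⊤}   OUT=(all ⊤)
  B6:   IN=(all ⊤)   OUT=(all ⊤)
  B7:   IN=(all ⊤)   OUT=(all ⊤)
  B8:   IN=(all ⊤)   OUT=(all ⊤)
  B9:   IN=(all ⊤)   OUT={f:3; rest ⊤}

Merge at B4: IN[B4] = OUT[B3] = {a: ⊤, b: ⊤, c: ⊤, d: 3, e: ⊤, f: ⊤}
Applying B4's transfer function to that IN value gives OUT[B4] (row B4 above).

Answer: {a: ⊤, b: ⊤, c: ⊤, d: 3, e: ⊤, f: ⊤}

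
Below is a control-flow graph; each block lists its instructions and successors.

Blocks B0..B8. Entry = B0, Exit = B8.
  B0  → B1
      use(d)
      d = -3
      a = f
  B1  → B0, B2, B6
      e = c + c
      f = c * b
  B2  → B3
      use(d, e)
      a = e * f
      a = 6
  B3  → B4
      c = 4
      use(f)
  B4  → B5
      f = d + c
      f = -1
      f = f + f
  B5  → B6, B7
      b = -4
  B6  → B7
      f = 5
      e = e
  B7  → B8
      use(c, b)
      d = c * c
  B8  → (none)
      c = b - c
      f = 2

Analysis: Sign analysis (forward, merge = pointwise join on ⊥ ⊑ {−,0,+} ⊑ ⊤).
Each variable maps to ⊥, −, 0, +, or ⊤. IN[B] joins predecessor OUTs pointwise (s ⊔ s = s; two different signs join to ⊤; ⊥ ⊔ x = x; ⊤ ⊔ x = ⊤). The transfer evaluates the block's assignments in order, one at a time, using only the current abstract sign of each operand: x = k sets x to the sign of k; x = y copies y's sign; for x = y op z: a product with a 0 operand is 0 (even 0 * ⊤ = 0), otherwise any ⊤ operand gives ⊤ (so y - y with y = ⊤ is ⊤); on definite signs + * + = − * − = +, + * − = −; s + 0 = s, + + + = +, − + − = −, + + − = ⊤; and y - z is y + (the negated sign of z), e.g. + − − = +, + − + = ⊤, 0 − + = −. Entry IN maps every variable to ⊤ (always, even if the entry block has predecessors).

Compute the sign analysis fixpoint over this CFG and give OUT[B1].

Answer: {a: ⊤, b: ⊤, c: ⊤, d: -, e: ⊤, f: ⊤}

Trace:
Fixpoint table:
  B0: | IN=(all ⊤) | OUT={d:-; rest ⊤}
  B1: | IN={d:-; rest ⊤} | OUT={d:-; rest ⊤}
  B2: | IN={d:-; rest ⊤} | OUT={a:+, d:-; rest ⊤}
  B3: | IN={a:+, d:-; rest ⊤} | OUT={a:+, c:+, d:-; rest ⊤}
  B4: | IN={a:+, c:+, d:-; rest ⊤} | OUT={a:+, c:+, d:-, f:-; rest ⊤}
  B5: | IN={a:+, c:+, d:-, f:-; rest ⊤} | OUT={a:+, b:-, c:+, d:-, f:-; rest ⊤}
  B6: | IN={d:-; rest ⊤} | OUT={d:-, f:+; rest ⊤}
  B7: | IN={d:-; rest ⊤} | OUT=(all ⊤)
  B8: | IN=(all ⊤) | OUT={f:+; rest ⊤}

Merge at B1: IN[B1] = OUT[B0] = {a: ⊤, b: ⊤, c: ⊤, d: -, e: ⊤, f: ⊤}
Applying B1's transfer function to that IN value gives OUT[B1] (row B1 above).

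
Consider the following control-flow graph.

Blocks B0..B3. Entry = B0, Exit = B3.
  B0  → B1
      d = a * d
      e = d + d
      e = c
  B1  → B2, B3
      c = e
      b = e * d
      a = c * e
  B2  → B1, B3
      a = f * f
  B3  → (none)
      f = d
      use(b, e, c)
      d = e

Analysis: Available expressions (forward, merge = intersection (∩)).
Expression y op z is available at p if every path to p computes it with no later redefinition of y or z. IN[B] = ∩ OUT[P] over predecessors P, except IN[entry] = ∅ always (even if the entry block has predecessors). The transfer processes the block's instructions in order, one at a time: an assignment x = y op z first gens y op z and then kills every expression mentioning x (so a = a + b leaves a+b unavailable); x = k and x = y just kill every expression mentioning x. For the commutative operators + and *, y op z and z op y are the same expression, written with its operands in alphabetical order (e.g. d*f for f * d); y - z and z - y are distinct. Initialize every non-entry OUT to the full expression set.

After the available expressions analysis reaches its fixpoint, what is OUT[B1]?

Answer: {c*e, d*e, d+d}

Working:
Fixpoint table:
  B0: | IN={} | OUT={d+d}
  B1: | IN={d+d} | OUT={c*e, d*e, d+d}
  B2: | IN={c*e, d*e, d+d} | OUT={c*e, d*e, d+d, f*f}
  B3: | IN={c*e, d*e, d+d} | OUT={c*e}

Merge at B1: IN[B1] = OUT[B0] ∩ OUT[B2] = {d+d}
Applying B1's transfer function to that IN value gives OUT[B1] (row B1 above).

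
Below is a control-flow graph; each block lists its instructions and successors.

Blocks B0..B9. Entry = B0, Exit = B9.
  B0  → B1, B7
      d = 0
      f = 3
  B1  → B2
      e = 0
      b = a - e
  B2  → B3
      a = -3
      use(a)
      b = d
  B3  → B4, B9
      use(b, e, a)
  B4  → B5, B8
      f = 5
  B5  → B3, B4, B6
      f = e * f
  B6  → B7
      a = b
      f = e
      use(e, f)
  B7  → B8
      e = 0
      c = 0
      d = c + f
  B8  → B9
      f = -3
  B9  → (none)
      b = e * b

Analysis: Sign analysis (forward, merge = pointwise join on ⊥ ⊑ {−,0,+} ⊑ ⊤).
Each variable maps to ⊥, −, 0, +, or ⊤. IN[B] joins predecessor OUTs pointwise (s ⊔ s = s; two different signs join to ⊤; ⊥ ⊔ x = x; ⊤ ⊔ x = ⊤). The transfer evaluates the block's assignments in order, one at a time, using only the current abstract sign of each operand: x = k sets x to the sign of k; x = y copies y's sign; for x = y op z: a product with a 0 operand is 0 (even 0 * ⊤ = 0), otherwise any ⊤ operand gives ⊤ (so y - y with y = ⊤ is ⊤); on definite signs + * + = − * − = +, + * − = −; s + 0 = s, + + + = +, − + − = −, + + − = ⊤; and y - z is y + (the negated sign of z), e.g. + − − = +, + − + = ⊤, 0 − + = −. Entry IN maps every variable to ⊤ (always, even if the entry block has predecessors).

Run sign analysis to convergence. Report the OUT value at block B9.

Fixpoint table:
  B0:   IN=(all ⊤)   OUT={d:0, f:+; rest ⊤}
  B1:   IN={d:0, f:+; rest ⊤}   OUT={d:0, e:0, f:+; rest ⊤}
  B2:   IN={d:0, e:0, f:+; rest ⊤}   OUT={a:-, b:0, d:0, e:0, f:+; rest ⊤}
  B3:   IN={a:-, b:0, d:0, e:0; rest ⊤}   OUT={a:-, b:0, d:0, e:0; rest ⊤}
  B4:   IN={a:-, b:0, d:0, e:0; rest ⊤}   OUT={a:-, b:0, d:0, e:0, f:+; rest ⊤}
  B5:   IN={a:-, b:0, d:0, e:0, f:+; rest ⊤}   OUT={a:-, b:0, d:0, e:0, f:0; rest ⊤}
  B6:   IN={a:-, b:0, d:0, e:0, f:0; rest ⊤}   OUT={a:0, b:0, d:0, e:0, f:0; rest ⊤}
  B7:   IN={d:0; rest ⊤}   OUT={c:0, e:0; rest ⊤}
  B8:   IN={e:0; rest ⊤}   OUT={e:0, f:-; rest ⊤}
  B9:   IN={e:0; rest ⊤}   OUT={b:0, e:0; rest ⊤}

Merge at B9: IN[B9] = OUT[B3] ⊔ OUT[B8] = {a: ⊤, b: ⊤, c: ⊤, d: ⊤, e: 0, f: ⊤}
Applying B9's transfer function to that IN value gives OUT[B9] (row B9 above).

Answer: {a: ⊤, b: 0, c: ⊤, d: ⊤, e: 0, f: ⊤}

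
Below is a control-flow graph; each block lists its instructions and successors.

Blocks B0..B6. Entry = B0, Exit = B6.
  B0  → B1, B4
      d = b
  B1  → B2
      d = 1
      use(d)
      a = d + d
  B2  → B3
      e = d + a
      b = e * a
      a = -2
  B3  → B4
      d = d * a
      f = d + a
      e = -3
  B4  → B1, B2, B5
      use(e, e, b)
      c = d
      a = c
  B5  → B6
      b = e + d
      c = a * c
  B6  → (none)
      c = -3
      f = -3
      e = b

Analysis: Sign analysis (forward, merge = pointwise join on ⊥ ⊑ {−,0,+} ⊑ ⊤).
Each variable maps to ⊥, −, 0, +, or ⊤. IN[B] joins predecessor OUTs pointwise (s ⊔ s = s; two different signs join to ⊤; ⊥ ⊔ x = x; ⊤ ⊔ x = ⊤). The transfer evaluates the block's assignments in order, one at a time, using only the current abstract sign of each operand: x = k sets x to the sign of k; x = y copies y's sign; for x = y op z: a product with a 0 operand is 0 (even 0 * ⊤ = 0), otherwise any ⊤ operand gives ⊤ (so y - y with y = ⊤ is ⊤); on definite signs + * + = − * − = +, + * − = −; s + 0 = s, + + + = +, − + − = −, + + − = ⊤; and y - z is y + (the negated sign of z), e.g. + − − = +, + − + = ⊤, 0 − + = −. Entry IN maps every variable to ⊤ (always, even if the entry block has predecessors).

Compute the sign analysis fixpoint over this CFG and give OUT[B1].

Answer: {a: +, b: ⊤, c: ⊤, d: +, e: ⊤, f: ⊤}

Derivation:
Fixpoint table:
  B0:  IN=(all ⊤)  OUT=(all ⊤)
  B1:  IN=(all ⊤)  OUT={a:+, d:+; rest ⊤}
  B2:  IN=(all ⊤)  OUT={a:-; rest ⊤}
  B3:  IN={a:-; rest ⊤}  OUT={a:-, e:-; rest ⊤}
  B4:  IN=(all ⊤)  OUT=(all ⊤)
  B5:  IN=(all ⊤)  OUT=(all ⊤)
  B6:  IN=(all ⊤)  OUT={c:-, f:-; rest ⊤}

Merge at B1: IN[B1] = OUT[B0] ⊔ OUT[B4] = {a: ⊤, b: ⊤, c: ⊤, d: ⊤, e: ⊤, f: ⊤}
Applying B1's transfer function to that IN value gives OUT[B1] (row B1 above).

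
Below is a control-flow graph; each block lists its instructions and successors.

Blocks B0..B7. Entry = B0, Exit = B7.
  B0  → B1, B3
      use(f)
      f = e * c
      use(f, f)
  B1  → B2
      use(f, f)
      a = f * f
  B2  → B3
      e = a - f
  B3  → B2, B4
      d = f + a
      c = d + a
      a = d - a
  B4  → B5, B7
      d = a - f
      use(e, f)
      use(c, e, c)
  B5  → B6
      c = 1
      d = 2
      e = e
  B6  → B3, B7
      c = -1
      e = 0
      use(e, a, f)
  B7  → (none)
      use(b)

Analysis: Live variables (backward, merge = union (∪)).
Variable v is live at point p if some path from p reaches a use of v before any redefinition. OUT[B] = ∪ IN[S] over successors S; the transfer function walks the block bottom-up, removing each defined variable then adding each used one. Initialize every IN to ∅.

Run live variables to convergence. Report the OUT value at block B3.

Converged values:
  B0:   IN={a, b, c, e, f}   OUT={a, b, e, f}
  B1:   IN={b, f}   OUT={a, b, f}
  B2:   IN={a, b, f}   OUT={a, b, e, f}
  B3:   IN={a, b, e, f}   OUT={a, b, c, e, f}
  B4:   IN={a, b, c, e, f}   OUT={a, b, e, f}
  B5:   IN={a, b, e, f}   OUT={a, b, f}
  B6:   IN={a, b, f}   OUT={a, b, e, f}
  B7:   IN={b}   OUT={}

Merge at B3: OUT[B3] = IN[B2] ⊔ IN[B4] = {a, b, c, e, f}

Answer: {a, b, c, e, f}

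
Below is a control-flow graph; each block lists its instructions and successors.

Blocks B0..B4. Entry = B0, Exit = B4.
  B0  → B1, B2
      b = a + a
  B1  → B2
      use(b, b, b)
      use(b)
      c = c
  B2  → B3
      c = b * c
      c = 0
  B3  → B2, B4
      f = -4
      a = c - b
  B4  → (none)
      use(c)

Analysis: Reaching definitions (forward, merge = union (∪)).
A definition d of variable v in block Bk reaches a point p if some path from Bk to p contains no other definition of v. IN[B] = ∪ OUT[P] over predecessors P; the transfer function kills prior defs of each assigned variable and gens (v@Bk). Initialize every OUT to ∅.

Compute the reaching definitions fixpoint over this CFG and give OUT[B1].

Answer: {b@B0, c@B1}

Trace:
Converged values:
  B0: | IN={} | OUT={b@B0}
  B1: | IN={b@B0} | OUT={b@B0, c@B1}
  B2: | IN={a@B3, b@B0, c@B1, c@B2, f@B3} | OUT={a@B3, b@B0, c@B2, f@B3}
  B3: | IN={a@B3, b@B0, c@B2, f@B3} | OUT={a@B3, b@B0, c@B2, f@B3}
  B4: | IN={a@B3, b@B0, c@B2, f@B3} | OUT={a@B3, b@B0, c@B2, f@B3}

Merge at B1: IN[B1] = OUT[B0] = {b@B0}
Applying B1's transfer function to that IN value gives OUT[B1] (row B1 above).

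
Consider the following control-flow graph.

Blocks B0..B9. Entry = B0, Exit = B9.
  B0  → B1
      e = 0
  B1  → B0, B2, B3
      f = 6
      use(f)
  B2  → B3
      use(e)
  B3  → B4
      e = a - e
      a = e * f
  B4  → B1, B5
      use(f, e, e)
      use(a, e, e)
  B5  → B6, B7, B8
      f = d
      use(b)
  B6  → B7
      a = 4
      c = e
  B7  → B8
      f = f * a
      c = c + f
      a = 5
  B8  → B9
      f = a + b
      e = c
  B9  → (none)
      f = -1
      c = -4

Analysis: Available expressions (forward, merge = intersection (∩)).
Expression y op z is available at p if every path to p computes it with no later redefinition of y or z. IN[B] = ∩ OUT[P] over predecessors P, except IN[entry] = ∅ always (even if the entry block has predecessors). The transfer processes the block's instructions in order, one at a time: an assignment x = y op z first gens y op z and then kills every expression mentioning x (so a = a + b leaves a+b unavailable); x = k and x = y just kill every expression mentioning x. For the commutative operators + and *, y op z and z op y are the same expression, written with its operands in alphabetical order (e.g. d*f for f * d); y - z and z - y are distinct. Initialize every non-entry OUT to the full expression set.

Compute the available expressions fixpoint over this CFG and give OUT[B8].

Per-block solution:
  B0:   IN={}   OUT={}
  B1:   IN={}   OUT={}
  B2:   IN={}   OUT={}
  B3:   IN={}   OUT={e*f}
  B4:   IN={e*f}   OUT={e*f}
  B5:   IN={e*f}   OUT={}
  B6:   IN={}   OUT={}
  B7:   IN={}   OUT={}
  B8:   IN={}   OUT={a+b}
  B9:   IN={a+b}   OUT={a+b}

Merge at B8: IN[B8] = OUT[B5] ∩ OUT[B7] = {}
Applying B8's transfer function to that IN value gives OUT[B8] (row B8 above).

Answer: {a+b}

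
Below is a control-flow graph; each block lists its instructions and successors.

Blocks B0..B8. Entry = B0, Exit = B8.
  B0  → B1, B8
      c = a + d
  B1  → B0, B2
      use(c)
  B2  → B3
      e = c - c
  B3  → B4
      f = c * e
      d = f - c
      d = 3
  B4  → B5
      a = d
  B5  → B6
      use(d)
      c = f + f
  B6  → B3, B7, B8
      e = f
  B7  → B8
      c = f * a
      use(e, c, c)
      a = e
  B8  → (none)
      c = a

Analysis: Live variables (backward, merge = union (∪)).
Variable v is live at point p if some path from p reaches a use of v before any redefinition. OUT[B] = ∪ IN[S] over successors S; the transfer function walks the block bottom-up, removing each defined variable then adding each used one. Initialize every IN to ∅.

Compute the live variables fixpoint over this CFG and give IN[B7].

Answer: {a, e, f}

Working:
Converged values:
  B0:  IN={a, d}  OUT={a, c, d}
  B1:  IN={a, c, d}  OUT={a, c, d}
  B2:  IN={c}  OUT={c, e}
  B3:  IN={c, e}  OUT={d, f}
  B4:  IN={d, f}  OUT={a, d, f}
  B5:  IN={a, d, f}  OUT={a, c, f}
  B6:  IN={a, c, f}  OUT={a, c, e, f}
  B7:  IN={a, e, f}  OUT={a}
  B8:  IN={a}  OUT={}

Merge at B7: OUT[B7] = IN[B8] = {a}
Applying B7's transfer function to that OUT value gives IN[B7] (row B7 above).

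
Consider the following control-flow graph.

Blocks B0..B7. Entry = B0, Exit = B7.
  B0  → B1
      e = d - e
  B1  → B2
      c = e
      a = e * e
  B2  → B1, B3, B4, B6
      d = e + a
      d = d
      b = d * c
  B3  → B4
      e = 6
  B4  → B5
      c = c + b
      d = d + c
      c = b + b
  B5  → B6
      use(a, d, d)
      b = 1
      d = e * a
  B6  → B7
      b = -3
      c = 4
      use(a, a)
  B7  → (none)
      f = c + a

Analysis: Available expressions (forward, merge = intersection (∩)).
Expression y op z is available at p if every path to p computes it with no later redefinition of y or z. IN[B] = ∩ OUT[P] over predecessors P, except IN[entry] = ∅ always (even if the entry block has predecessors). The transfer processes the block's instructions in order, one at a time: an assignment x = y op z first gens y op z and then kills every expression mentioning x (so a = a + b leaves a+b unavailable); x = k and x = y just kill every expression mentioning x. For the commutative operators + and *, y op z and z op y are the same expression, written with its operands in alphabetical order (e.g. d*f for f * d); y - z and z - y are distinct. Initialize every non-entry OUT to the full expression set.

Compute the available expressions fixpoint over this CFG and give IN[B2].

Answer: {e*e}

Working:
Per-block solution:
  B0: | IN={} | OUT={}
  B1: | IN={} | OUT={e*e}
  B2: | IN={e*e} | OUT={a+e, c*d, e*e}
  B3: | IN={a+e, c*d, e*e} | OUT={c*d}
  B4: | IN={c*d} | OUT={b+b}
  B5: | IN={b+b} | OUT={a*e}
  B6: | IN={} | OUT={}
  B7: | IN={} | OUT={a+c}

Merge at B2: IN[B2] = OUT[B1] = {e*e}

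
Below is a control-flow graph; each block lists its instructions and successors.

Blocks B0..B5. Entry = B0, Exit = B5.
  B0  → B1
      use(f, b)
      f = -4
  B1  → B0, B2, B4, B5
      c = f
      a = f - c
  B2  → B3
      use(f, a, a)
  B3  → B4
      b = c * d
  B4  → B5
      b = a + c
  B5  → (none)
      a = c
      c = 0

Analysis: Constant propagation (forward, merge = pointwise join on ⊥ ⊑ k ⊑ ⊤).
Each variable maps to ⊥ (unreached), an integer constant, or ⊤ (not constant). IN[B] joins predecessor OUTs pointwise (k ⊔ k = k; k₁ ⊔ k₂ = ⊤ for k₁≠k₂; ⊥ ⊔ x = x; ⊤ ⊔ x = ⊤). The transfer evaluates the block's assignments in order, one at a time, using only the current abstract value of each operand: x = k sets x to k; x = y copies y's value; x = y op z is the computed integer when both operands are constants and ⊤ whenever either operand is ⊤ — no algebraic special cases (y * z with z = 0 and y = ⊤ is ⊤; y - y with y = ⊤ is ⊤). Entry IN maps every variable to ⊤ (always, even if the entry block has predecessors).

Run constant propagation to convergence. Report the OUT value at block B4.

Answer: {a: 0, b: -4, c: -4, d: ⊤, e: ⊤, f: -4}

Working:
Fixpoint table:
  B0: | IN=(all ⊤) | OUT={f:-4; rest ⊤}
  B1: | IN={f:-4; rest ⊤} | OUT={a:0, c:-4, f:-4; rest ⊤}
  B2: | IN={a:0, c:-4, f:-4; rest ⊤} | OUT={a:0, c:-4, f:-4; rest ⊤}
  B3: | IN={a:0, c:-4, f:-4; rest ⊤} | OUT={a:0, c:-4, f:-4; rest ⊤}
  B4: | IN={a:0, c:-4, f:-4; rest ⊤} | OUT={a:0, b:-4, c:-4, f:-4; rest ⊤}
  B5: | IN={a:0, c:-4, f:-4; rest ⊤} | OUT={a:-4, c:0, f:-4; rest ⊤}

Merge at B4: IN[B4] = OUT[B1] ⊔ OUT[B3] = {a: 0, b: ⊤, c: -4, d: ⊤, e: ⊤, f: -4}
Applying B4's transfer function to that IN value gives OUT[B4] (row B4 above).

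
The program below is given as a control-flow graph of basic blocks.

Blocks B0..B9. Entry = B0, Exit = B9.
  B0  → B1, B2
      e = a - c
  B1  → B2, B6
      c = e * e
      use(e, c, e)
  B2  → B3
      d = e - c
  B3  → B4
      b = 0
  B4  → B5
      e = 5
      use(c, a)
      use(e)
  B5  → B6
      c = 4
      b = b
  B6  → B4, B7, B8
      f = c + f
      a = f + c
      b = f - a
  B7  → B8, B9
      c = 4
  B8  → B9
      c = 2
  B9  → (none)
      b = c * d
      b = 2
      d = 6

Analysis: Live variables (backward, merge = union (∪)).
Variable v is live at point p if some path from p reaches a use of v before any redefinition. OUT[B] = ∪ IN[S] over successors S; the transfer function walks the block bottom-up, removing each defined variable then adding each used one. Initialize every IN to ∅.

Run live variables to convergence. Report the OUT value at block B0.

Fixpoint table:
  B0: | IN={a, c, d, f} | OUT={a, c, d, e, f}
  B1: | IN={a, d, e, f} | OUT={a, c, d, e, f}
  B2: | IN={a, c, e, f} | OUT={a, c, d, f}
  B3: | IN={a, c, d, f} | OUT={a, b, c, d, f}
  B4: | IN={a, b, c, d, f} | OUT={b, d, f}
  B5: | IN={b, d, f} | OUT={c, d, f}
  B6: | IN={c, d, f} | OUT={a, b, c, d, f}
  B7: | IN={d} | OUT={c, d}
  B8: | IN={d} | OUT={c, d}
  B9: | IN={c, d} | OUT={}

Merge at B0: OUT[B0] = IN[B1] ⊔ IN[B2] = {a, c, d, e, f}

Answer: {a, c, d, e, f}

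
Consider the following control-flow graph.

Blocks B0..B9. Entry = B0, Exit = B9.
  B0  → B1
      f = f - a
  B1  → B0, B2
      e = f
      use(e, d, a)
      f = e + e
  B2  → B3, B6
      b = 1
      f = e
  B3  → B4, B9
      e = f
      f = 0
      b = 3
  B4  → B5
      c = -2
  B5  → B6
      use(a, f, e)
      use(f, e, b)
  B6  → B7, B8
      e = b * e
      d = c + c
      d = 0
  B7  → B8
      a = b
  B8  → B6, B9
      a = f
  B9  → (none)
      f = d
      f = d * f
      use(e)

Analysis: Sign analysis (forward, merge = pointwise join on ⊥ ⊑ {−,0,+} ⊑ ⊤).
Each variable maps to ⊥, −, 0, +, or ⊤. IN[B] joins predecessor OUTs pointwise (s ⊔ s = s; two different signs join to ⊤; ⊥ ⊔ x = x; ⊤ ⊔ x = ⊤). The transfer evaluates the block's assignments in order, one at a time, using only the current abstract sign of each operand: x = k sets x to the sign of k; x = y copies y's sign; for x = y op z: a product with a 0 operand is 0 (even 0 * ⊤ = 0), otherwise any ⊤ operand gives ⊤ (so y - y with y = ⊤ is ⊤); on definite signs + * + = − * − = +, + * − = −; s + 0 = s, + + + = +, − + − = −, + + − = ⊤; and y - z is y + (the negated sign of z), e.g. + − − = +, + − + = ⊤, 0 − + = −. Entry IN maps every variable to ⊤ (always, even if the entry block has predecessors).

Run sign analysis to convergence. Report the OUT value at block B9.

Fixpoint table:
  B0: | IN=(all ⊤) | OUT=(all ⊤)
  B1: | IN=(all ⊤) | OUT=(all ⊤)
  B2: | IN=(all ⊤) | OUT={b:+; rest ⊤}
  B3: | IN={b:+; rest ⊤} | OUT={b:+, f:0; rest ⊤}
  B4: | IN={b:+, f:0; rest ⊤} | OUT={b:+, c:-, f:0; rest ⊤}
  B5: | IN={b:+, c:-, f:0; rest ⊤} | OUT={b:+, c:-, f:0; rest ⊤}
  B6: | IN={b:+; rest ⊤} | OUT={b:+, d:0; rest ⊤}
  B7: | IN={b:+, d:0; rest ⊤} | OUT={a:+, b:+, d:0; rest ⊤}
  B8: | IN={b:+, d:0; rest ⊤} | OUT={b:+, d:0; rest ⊤}
  B9: | IN={b:+; rest ⊤} | OUT={b:+; rest ⊤}

Merge at B9: IN[B9] = OUT[B3] ⊔ OUT[B8] = {a: ⊤, b: +, c: ⊤, d: ⊤, e: ⊤, f: ⊤}
Applying B9's transfer function to that IN value gives OUT[B9] (row B9 above).

Answer: {a: ⊤, b: +, c: ⊤, d: ⊤, e: ⊤, f: ⊤}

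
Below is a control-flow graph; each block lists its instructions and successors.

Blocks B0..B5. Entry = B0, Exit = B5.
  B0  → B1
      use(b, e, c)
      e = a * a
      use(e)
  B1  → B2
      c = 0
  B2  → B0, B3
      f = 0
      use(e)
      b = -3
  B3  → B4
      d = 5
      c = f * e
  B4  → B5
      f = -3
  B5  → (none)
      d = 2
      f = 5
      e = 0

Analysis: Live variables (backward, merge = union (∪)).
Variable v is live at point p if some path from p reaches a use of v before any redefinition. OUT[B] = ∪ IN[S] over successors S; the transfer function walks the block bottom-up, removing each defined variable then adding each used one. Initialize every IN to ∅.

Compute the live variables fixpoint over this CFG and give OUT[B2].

Fixpoint table:
  B0:   IN={a, b, c, e}   OUT={a, e}
  B1:   IN={a, e}   OUT={a, c, e}
  B2:   IN={a, c, e}   OUT={a, b, c, e, f}
  B3:   IN={e, f}   OUT={}
  B4:   IN={}   OUT={}
  B5:   IN={}   OUT={}

Merge at B2: OUT[B2] = IN[B0] ⊔ IN[B3] = {a, b, c, e, f}

Answer: {a, b, c, e, f}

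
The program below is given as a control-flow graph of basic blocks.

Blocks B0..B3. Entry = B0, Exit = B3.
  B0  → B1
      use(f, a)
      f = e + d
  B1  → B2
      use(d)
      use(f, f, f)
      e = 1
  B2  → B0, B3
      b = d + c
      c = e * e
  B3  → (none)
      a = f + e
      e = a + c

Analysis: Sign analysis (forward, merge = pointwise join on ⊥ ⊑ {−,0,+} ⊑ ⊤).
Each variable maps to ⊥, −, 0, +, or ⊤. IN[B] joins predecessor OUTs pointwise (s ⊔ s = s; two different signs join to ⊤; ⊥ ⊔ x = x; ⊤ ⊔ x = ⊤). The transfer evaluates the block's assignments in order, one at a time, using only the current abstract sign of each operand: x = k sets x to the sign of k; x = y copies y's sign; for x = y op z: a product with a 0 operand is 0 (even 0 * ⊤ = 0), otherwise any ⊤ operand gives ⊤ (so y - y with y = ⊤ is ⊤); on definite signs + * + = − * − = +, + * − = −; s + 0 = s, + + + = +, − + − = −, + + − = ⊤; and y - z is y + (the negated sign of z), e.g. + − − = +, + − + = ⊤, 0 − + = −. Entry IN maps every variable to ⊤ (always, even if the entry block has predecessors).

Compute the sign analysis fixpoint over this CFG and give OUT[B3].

Fixpoint table:
  B0:   IN=(all ⊤)   OUT=(all ⊤)
  B1:   IN=(all ⊤)   OUT={e:+; rest ⊤}
  B2:   IN={e:+; rest ⊤}   OUT={c:+, e:+; rest ⊤}
  B3:   IN={c:+, e:+; rest ⊤}   OUT={c:+; rest ⊤}

Merge at B3: IN[B3] = OUT[B2] = {a: ⊤, b: ⊤, c: +, d: ⊤, e: +, f: ⊤}
Applying B3's transfer function to that IN value gives OUT[B3] (row B3 above).

Answer: {a: ⊤, b: ⊤, c: +, d: ⊤, e: ⊤, f: ⊤}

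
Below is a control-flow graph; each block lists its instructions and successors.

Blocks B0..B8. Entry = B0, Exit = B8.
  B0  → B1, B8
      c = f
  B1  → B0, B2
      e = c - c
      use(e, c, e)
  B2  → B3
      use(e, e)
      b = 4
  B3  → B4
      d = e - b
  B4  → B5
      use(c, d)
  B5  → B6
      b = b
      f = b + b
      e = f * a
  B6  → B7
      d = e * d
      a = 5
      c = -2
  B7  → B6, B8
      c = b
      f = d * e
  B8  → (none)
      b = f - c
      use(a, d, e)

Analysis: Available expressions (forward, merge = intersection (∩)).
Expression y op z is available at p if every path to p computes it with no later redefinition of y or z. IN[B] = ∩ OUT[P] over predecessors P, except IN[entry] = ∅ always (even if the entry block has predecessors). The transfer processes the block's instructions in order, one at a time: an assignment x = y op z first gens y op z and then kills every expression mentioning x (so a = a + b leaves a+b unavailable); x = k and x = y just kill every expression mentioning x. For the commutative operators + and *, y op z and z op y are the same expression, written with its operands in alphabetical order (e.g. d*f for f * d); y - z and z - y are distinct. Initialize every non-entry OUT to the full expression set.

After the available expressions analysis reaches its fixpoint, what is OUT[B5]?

Per-block solution:
  B0: | IN={} | OUT={}
  B1: | IN={} | OUT={c-c}
  B2: | IN={c-c} | OUT={c-c}
  B3: | IN={c-c} | OUT={c-c, e-b}
  B4: | IN={c-c, e-b} | OUT={c-c, e-b}
  B5: | IN={c-c, e-b} | OUT={a*f, b+b, c-c}
  B6: | IN={b+b} | OUT={b+b}
  B7: | IN={b+b} | OUT={b+b, d*e}
  B8: | IN={} | OUT={f-c}

Merge at B5: IN[B5] = OUT[B4] = {c-c, e-b}
Applying B5's transfer function to that IN value gives OUT[B5] (row B5 above).

Answer: {a*f, b+b, c-c}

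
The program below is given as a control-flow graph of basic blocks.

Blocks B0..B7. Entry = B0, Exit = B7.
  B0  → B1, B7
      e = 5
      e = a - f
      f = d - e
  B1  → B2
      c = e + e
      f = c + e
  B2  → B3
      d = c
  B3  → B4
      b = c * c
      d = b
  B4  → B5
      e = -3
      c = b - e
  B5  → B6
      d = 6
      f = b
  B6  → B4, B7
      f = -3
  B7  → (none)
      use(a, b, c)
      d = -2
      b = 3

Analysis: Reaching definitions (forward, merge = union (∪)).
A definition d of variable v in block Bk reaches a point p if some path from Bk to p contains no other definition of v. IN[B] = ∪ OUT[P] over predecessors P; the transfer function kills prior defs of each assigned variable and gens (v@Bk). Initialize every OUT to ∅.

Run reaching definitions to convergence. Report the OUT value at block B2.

Answer: {c@B1, d@B2, e@B0, f@B1}

Derivation:
Fixpoint table:
  B0:  IN={}  OUT={e@B0, f@B0}
  B1:  IN={e@B0, f@B0}  OUT={c@B1, e@B0, f@B1}
  B2:  IN={c@B1, e@B0, f@B1}  OUT={c@B1, d@B2, e@B0, f@B1}
  B3:  IN={c@B1, d@B2, e@B0, f@B1}  OUT={b@B3, c@B1, d@B3, e@B0, f@B1}
  B4:  IN={b@B3, c@B1, c@B4, d@B3, d@B5, e@B0, e@B4, f@B1, f@B6}  OUT={b@B3, c@B4, d@B3, d@B5, e@B4, f@B1, f@B6}
  B5:  IN={b@B3, c@B4, d@B3, d@B5, e@B4, f@B1, f@B6}  OUT={b@B3, c@B4, d@B5, e@B4, f@B5}
  B6:  IN={b@B3, c@B4, d@B5, e@B4, f@B5}  OUT={b@B3, c@B4, d@B5, e@B4, f@B6}
  B7:  IN={b@B3, c@B4, d@B5, e@B0, e@B4, f@B0, f@B6}  OUT={b@B7, c@B4, d@B7, e@B0, e@B4, f@B0, f@B6}

Merge at B2: IN[B2] = OUT[B1] = {c@B1, e@B0, f@B1}
Applying B2's transfer function to that IN value gives OUT[B2] (row B2 above).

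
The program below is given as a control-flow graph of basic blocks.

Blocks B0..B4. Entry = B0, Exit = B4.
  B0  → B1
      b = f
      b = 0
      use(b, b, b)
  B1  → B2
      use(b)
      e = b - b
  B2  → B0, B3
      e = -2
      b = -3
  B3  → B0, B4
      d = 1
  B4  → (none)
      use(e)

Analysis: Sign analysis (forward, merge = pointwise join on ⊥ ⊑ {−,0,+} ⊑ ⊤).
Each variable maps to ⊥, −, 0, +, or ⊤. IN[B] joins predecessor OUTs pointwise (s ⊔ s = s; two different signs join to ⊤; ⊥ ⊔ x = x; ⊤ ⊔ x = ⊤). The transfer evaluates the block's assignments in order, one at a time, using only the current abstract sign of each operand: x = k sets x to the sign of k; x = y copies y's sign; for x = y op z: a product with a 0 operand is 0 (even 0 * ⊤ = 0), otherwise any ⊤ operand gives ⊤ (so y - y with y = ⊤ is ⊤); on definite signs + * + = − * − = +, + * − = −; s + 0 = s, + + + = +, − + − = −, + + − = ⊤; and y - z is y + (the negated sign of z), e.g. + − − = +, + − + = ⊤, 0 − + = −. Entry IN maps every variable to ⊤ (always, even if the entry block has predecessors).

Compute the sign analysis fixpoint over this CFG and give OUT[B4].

Answer: {a: ⊤, b: -, c: ⊤, d: +, e: -, f: ⊤}

Working:
Per-block solution:
  B0:   IN=(all ⊤)   OUT={b:0; rest ⊤}
  B1:   IN={b:0; rest ⊤}   OUT={b:0, e:0; rest ⊤}
  B2:   IN={b:0, e:0; rest ⊤}   OUT={b:-, e:-; rest ⊤}
  B3:   IN={b:-, e:-; rest ⊤}   OUT={b:-, d:+, e:-; rest ⊤}
  B4:   IN={b:-, d:+, e:-; rest ⊤}   OUT={b:-, d:+, e:-; rest ⊤}

Merge at B4: IN[B4] = OUT[B3] = {a: ⊤, b: -, c: ⊤, d: +, e: -, f: ⊤}
Applying B4's transfer function to that IN value gives OUT[B4] (row B4 above).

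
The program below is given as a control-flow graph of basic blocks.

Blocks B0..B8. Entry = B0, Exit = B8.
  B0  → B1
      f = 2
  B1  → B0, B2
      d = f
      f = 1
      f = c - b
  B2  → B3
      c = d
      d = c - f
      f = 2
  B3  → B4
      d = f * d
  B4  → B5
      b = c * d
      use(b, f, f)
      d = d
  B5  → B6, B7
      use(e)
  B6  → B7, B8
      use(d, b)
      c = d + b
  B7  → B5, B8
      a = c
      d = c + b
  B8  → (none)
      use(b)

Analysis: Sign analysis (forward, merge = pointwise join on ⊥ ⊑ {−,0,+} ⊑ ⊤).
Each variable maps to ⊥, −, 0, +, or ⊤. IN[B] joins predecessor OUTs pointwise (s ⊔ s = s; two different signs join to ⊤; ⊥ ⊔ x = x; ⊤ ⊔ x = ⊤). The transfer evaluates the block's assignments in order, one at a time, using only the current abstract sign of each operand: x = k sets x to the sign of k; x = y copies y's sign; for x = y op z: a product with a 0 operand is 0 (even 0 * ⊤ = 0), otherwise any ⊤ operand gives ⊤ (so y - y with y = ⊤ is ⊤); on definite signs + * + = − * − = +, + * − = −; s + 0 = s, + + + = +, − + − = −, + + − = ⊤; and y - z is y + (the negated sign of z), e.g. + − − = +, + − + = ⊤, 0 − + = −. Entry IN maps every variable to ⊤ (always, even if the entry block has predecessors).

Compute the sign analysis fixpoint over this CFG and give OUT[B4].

Answer: {a: ⊤, b: ⊤, c: +, d: ⊤, e: ⊤, f: +}

Derivation:
Converged values:
  B0:  IN=(all ⊤)  OUT={f:+; rest ⊤}
  B1:  IN={f:+; rest ⊤}  OUT={d:+; rest ⊤}
  B2:  IN={d:+; rest ⊤}  OUT={c:+, f:+; rest ⊤}
  B3:  IN={c:+, f:+; rest ⊤}  OUT={c:+, f:+; rest ⊤}
  B4:  IN={c:+, f:+; rest ⊤}  OUT={c:+, f:+; rest ⊤}
  B5:  IN={f:+; rest ⊤}  OUT={f:+; rest ⊤}
  B6:  IN={f:+; rest ⊤}  OUT={f:+; rest ⊤}
  B7:  IN={f:+; rest ⊤}  OUT={f:+; rest ⊤}
  B8:  IN={f:+; rest ⊤}  OUT={f:+; rest ⊤}

Merge at B4: IN[B4] = OUT[B3] = {a: ⊤, b: ⊤, c: +, d: ⊤, e: ⊤, f: +}
Applying B4's transfer function to that IN value gives OUT[B4] (row B4 above).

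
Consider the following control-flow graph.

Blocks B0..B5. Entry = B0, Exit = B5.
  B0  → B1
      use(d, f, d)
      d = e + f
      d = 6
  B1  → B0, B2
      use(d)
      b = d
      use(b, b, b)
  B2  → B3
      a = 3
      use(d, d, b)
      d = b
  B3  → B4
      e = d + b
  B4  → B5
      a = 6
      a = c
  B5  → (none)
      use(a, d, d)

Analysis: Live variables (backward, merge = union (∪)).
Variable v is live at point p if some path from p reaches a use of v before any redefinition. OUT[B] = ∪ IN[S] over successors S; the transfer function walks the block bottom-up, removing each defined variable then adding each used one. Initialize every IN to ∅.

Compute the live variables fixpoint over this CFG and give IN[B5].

Per-block solution:
  B0:   IN={c, d, e, f}   OUT={c, d, e, f}
  B1:   IN={c, d, e, f}   OUT={b, c, d, e, f}
  B2:   IN={b, c, d}   OUT={b, c, d}
  B3:   IN={b, c, d}   OUT={c, d}
  B4:   IN={c, d}   OUT={a, d}
  B5:   IN={a, d}   OUT={}

B5 is the boundary node: OUT[B5] = {}
Applying B5's transfer function to that OUT value gives IN[B5] (row B5 above).

Answer: {a, d}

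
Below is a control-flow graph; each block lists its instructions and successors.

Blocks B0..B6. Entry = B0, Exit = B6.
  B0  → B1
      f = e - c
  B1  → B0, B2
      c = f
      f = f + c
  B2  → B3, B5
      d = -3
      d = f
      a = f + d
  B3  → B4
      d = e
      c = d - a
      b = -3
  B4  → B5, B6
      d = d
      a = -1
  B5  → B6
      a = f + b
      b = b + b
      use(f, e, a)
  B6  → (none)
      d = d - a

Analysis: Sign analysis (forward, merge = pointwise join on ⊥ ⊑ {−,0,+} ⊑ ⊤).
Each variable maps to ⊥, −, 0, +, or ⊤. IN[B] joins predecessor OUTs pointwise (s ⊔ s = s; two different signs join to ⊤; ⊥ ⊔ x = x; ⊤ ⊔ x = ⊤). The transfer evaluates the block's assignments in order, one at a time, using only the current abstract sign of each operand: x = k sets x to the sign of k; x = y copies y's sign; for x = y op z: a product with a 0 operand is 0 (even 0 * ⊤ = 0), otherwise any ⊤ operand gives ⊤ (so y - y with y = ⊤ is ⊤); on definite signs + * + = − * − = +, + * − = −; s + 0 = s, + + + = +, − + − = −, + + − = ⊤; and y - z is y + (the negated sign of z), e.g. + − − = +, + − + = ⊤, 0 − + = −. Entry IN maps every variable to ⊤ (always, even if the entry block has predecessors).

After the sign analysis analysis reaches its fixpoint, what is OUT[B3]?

Answer: {a: ⊤, b: -, c: ⊤, d: ⊤, e: ⊤, f: ⊤}

Trace:
Per-block solution:
  B0: | IN=(all ⊤) | OUT=(all ⊤)
  B1: | IN=(all ⊤) | OUT=(all ⊤)
  B2: | IN=(all ⊤) | OUT=(all ⊤)
  B3: | IN=(all ⊤) | OUT={b:-; rest ⊤}
  B4: | IN={b:-; rest ⊤} | OUT={a:-, b:-; rest ⊤}
  B5: | IN=(all ⊤) | OUT=(all ⊤)
  B6: | IN=(all ⊤) | OUT=(all ⊤)

Merge at B3: IN[B3] = OUT[B2] = {a: ⊤, b: ⊤, c: ⊤, d: ⊤, e: ⊤, f: ⊤}
Applying B3's transfer function to that IN value gives OUT[B3] (row B3 above).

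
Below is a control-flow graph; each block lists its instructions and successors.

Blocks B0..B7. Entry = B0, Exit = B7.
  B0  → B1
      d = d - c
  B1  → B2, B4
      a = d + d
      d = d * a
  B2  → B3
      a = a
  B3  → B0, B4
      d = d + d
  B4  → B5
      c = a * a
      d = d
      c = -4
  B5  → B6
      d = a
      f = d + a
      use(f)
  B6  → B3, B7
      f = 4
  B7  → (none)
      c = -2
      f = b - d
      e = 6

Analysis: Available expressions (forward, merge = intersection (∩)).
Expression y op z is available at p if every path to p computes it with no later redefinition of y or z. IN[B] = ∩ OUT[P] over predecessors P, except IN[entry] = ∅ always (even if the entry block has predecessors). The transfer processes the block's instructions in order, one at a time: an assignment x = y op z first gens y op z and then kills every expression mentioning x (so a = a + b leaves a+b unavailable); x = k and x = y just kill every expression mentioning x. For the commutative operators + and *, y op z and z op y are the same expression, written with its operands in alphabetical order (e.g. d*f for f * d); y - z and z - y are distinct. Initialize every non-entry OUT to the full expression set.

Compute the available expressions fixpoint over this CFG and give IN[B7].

Answer: {a*a, a+d}

Trace:
Per-block solution:
  B0: | IN={} | OUT={}
  B1: | IN={} | OUT={}
  B2: | IN={} | OUT={}
  B3: | IN={} | OUT={}
  B4: | IN={} | OUT={a*a}
  B5: | IN={a*a} | OUT={a*a, a+d}
  B6: | IN={a*a, a+d} | OUT={a*a, a+d}
  B7: | IN={a*a, a+d} | OUT={a*a, a+d, b-d}

Merge at B7: IN[B7] = OUT[B6] = {a*a, a+d}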